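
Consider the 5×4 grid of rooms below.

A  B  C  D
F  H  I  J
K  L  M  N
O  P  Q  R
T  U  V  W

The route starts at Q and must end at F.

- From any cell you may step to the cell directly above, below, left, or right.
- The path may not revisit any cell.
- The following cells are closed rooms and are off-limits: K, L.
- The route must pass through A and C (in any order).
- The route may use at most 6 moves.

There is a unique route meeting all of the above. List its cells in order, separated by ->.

The budget equals the shortest possible length, so every move has to be on a shortest route through the required cells.
Route from Q: 3× up (reaching C), 2× left (reaching A), down to F — 6 moves in all.
Check: all required cells visited; 6 ≤ 6 moves.

Q -> M -> I -> C -> B -> A -> F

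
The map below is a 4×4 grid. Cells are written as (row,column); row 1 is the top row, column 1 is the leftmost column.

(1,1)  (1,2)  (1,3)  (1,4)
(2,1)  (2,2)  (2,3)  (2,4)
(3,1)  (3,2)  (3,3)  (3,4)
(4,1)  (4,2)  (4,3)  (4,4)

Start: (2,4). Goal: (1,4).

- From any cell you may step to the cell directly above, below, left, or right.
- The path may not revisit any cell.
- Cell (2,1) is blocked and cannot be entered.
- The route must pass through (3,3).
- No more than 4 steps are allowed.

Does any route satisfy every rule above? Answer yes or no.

Even ignoring the no-revisit rule, getting from (2,4) to (1,4) via (3,3) needs at least 2 + 3 = 5 moves (Manhattan distance per leg), which exceeds the 4-move limit.

no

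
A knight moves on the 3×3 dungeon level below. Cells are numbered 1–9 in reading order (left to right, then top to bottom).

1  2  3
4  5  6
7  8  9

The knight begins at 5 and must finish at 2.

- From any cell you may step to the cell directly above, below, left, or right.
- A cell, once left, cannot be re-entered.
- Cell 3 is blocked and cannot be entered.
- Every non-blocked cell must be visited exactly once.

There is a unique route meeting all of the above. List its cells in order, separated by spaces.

5 6 9 8 7 4 1 2

Need to visit all 8 open cells exactly once, starting at 5 and ending at 2.
Cell 1 has only two open neighbours (4 and 2), so the path must pass straight through it: one of those is the cell it's entered from and the other is where it exits.
Route from 5: right to 6, down to 9, 2× left (reaching 7), 2× up (reaching 1), right to 2 — 7 moves in all.
Check: all 8 open cells covered.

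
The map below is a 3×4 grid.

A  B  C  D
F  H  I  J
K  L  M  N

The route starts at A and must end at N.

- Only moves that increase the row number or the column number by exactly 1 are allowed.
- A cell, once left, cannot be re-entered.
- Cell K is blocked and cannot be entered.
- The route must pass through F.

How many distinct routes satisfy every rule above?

A right/down-only route from A to N makes exactly 2 down-moves and 3 right-moves in some order.
With no other constraints that would be C(5,2) = 10 routes.
Split at F and multiply the segment counts (each segment already excludes blocked cells): A→F: 1; F→N: 3; product = 3.
That gives 3 routes.

3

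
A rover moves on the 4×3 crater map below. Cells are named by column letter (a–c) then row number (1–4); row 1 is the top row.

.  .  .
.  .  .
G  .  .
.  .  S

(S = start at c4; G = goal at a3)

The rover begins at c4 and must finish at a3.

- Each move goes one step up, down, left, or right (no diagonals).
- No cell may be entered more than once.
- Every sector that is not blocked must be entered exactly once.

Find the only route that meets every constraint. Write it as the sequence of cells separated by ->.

Need to visit all 12 open cells exactly once, starting at c4 and ending at a3.
Cell a1 has only two open neighbours (a2 and b1), so the path must pass straight through it: one of those is the cell it's entered from and the other is where it exits.
Route from c4: 3× up (reaching c1), 2× left (reaching a1), down to a2, right to b2, 2× down (reaching b4), left to a4, up to a3 — 11 moves in all.
Check: all 12 open cells covered.

c4 -> c3 -> c2 -> c1 -> b1 -> a1 -> a2 -> b2 -> b3 -> b4 -> a4 -> a3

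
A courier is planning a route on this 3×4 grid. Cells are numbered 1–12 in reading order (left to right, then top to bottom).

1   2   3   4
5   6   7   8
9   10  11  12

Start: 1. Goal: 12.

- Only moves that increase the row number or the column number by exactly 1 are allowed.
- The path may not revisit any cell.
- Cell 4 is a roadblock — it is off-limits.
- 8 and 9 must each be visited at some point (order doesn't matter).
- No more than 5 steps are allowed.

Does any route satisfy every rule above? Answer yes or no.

9 is below but to the left of 8: going 8 → 9 would need a leftward move and 9 → 8 an upward move, so no right/down-only route can visit both required cells.

no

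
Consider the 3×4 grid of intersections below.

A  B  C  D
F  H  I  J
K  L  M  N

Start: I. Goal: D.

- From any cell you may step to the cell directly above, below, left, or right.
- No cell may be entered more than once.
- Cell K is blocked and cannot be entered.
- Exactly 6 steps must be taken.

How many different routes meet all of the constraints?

Need simple routes of exactly 6 moves from I to D (Manhattan distance 2, so 2 moves are spent on a detour and 2 undoing it).
Enumerating: I M L H B C D | I H L M N J D | I H F A B C D.
That gives 3 routes.

3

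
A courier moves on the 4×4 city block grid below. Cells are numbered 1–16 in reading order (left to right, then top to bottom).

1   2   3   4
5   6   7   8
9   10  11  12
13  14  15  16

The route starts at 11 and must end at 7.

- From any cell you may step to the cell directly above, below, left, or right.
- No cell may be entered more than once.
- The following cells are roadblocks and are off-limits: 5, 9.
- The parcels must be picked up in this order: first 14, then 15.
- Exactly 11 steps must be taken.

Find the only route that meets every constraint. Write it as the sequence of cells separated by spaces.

The waypoints must appear in the order 14, 15, with no cell reused.
Route from 11: left 1 to 10, down 1 to 14, right 2 to 16, up 3 to 4, left 2 to 2, down 1 to 6, right 1 to 7 — 11 moves in all.
Check: order respected (14 at step 2, 15 at step 3); 11 moves as required.

11 10 14 15 16 12 8 4 3 2 6 7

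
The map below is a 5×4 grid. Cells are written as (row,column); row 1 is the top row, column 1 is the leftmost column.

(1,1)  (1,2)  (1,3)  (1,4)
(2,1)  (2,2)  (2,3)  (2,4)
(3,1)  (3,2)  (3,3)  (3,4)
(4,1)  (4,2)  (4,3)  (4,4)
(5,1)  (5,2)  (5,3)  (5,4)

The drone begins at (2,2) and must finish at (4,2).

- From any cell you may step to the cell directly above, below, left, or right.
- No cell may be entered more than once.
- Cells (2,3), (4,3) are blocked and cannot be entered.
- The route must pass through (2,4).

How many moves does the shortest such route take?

Any route passes through (2,4) somewhere between (2,2) and (4,2). Summing Manhattan distances along the two legs ((2,2) → (2,4) → (4,2)) gives a lower bound of 2 + 4 = 6 moves.
That bound ignores the blocked cells. Measuring each leg by the fewest moves that actually steer around them ((2,2)→(2,4): 4; (2,4)→(4,2): 4) raises the lower bound to 8.
A route of 8 moves exists: (2,2) → (1,2) → (1,3) → (1,4) → (2,4) → (3,4) → (3,3) → (3,2) → (4,2).
Since 8 matches that lower bound, it is optimal.

8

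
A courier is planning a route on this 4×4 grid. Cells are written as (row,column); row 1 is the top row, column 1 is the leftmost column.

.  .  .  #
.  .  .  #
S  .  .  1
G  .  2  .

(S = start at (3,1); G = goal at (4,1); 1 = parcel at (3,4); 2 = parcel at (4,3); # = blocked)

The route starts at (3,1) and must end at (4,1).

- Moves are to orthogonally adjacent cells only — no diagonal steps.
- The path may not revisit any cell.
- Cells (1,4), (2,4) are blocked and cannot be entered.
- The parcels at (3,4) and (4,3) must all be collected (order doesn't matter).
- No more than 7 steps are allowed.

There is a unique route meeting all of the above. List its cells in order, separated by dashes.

(3,1) - (3,2) - (3,3) - (3,4) - (4,4) - (4,3) - (4,2) - (4,1)

The 7-move cap with required stops at (3,4), (4,3) leaves no slack for detours.
Route from (3,1): 3× right (reaching (3,4)), down to (4,4), 3× left (reaching (4,1)) — 7 moves in all.
Check: all required cells visited; 7 ≤ 7 moves.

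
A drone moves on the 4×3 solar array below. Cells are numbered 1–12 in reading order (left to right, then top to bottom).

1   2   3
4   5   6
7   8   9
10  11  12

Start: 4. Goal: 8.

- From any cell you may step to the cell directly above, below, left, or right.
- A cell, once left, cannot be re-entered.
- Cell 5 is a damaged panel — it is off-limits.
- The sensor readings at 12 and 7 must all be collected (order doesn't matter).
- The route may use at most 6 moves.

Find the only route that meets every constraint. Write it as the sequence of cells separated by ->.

4 -> 7 -> 10 -> 11 -> 12 -> 9 -> 8

Any route must reach 12 and 7 and still end at 8 within 6 moves, so the order of the required stops is forced.
Route from 4: down 2 to 10, right 2 to 12, up 1 to 9, left 1 to 8 — 6 moves in all.
Check: all required cells visited; 6 ≤ 6 moves.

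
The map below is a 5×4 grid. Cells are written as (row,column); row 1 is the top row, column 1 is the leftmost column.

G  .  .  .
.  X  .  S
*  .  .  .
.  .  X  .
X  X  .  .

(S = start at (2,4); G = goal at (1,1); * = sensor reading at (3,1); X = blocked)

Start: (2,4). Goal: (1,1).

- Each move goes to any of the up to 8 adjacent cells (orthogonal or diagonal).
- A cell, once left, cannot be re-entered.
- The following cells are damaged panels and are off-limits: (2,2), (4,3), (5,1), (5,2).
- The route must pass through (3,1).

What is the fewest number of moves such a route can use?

Any route passes through (3,1) somewhere between (2,4) and (1,1). Summing Chebyshev distances along the two legs ((2,4) → (3,1) → (1,1)) gives a lower bound of 3 + 2 = 5 moves.
A route of 5 moves achieves this: (2,4) → (2,3) → (3,2) → (3,1) → (2,1) → (1,1).
Since 5 matches the lower bound, it is optimal.

5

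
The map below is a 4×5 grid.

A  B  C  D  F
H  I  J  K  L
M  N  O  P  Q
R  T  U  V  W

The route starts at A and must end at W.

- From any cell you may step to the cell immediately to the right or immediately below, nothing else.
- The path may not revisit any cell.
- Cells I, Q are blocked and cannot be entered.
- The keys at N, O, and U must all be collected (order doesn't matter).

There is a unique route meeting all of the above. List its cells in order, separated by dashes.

A - H - M - N - O - U - V - W

Moves only go right or down, so the column and row indices never decrease.
Route from A: down 2 to M, right 2 to O, down 1 to U, right 2 to W — 7 moves in all.
Check: all required cells visited.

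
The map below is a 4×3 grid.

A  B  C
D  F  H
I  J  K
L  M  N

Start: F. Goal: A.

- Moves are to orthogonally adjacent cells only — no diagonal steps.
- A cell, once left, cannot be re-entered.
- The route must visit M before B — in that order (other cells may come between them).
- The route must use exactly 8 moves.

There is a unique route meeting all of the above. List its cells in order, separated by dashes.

The waypoints must appear in the order M, B, with no cell reused.
Route from F: 2× down (reaching M), right to N, 3× up (reaching C), 2× left (reaching A) — 8 moves in all.
Check: order respected (M at step 2, B at step 7); 8 moves as required.

F - J - M - N - K - H - C - B - A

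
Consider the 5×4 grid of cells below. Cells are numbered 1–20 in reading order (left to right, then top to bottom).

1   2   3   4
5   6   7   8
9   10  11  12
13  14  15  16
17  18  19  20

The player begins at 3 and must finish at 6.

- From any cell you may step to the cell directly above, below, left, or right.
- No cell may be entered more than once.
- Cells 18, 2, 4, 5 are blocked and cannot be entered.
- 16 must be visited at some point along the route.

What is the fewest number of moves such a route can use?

Any route passes through 16 somewhere between 3 and 6. Summing Manhattan distances along the two legs (3 → 16 → 6) gives a lower bound of 4 + 4 = 8 moves.
A route of 8 moves achieves this: 3 → 7 → 11 → 12 → 16 → 15 → 14 → 10 → 6.
Since 8 matches the lower bound, it is optimal.

8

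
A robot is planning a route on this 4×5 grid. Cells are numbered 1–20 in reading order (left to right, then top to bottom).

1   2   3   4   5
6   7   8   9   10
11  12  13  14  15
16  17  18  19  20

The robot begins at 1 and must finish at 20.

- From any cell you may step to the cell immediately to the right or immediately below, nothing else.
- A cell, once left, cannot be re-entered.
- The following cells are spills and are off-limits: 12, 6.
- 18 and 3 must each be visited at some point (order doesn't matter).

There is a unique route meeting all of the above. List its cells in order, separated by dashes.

Moves only go right or down, so the column and row indices never decrease.
Route from 1: right 2 to 3, down 3 to 18, right 2 to 20 — 7 moves in all.
Check: all required cells visited.

1 - 2 - 3 - 8 - 13 - 18 - 19 - 20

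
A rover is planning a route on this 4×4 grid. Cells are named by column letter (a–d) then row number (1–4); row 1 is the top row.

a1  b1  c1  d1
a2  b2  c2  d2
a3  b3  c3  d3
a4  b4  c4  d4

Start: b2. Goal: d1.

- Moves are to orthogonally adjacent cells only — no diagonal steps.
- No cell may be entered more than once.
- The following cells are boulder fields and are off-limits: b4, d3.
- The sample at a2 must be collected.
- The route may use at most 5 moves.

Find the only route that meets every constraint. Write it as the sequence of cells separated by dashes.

Any route must reach a2 and still end at d1 within 5 moves, so the order of the required stops is forced.
Route from b2: left to a2, up to a1, 3× right (reaching d1) — 5 moves in all.
Check: all required cells visited; 5 ≤ 5 moves.

b2 - a2 - a1 - b1 - c1 - d1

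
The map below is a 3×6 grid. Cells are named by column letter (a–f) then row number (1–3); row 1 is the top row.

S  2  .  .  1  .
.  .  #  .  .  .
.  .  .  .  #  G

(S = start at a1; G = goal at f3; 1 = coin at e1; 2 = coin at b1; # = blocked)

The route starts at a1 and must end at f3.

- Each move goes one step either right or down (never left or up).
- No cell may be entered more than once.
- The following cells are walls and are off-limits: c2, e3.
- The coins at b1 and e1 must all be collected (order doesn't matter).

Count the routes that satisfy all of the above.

A right/down-only route from a1 to f3 makes exactly 2 down-moves and 5 right-moves in some order.
With no other constraints that would be C(7,2) = 21 routes.
A monotone route can only reach the required cells in the order b1, e1, so split there and multiply the segment counts (each segment already excludes blocked cells): a1→b1: 1; b1→e1: 1; e1→f3: 2; product = 2.
That gives 2 routes.

2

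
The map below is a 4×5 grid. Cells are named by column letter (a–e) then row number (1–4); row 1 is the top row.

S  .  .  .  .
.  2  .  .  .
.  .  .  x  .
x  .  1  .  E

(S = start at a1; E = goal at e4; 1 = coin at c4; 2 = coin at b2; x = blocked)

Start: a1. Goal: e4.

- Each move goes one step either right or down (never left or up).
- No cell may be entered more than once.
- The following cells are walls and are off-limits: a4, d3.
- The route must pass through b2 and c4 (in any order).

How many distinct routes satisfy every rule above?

A right/down-only route from a1 to e4 makes exactly 3 down-moves and 4 right-moves in some order.
With no other constraints that would be C(7,3) = 35 routes.
A monotone route can only reach the required cells in the order b2, c4, so split there and multiply the segment counts (each segment already excludes blocked cells): a1→b2: 2; b2→c4: 3; c4→e4: 1; product = 6.
That gives 6 routes.

6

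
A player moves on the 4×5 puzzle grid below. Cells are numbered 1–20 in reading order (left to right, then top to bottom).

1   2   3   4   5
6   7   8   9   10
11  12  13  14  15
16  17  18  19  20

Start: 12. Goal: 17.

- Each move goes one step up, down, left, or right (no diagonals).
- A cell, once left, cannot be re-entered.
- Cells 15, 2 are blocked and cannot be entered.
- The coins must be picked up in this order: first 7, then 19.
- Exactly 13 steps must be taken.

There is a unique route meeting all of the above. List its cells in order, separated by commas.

12, 11, 6, 7, 8, 3, 4, 5, 10, 9, 14, 19, 18, 17

The waypoints must appear in the order 7, 19, with no cell reused.
Route from 12: left 1 to 11, up 1 to 6, right 2 to 8, up 1 to 3, right 2 to 5, down 1 to 10, left 1 to 9, down 2 to 19, left 2 to 17 — 13 moves in all.
Check: order respected (7 at step 3, 19 at step 11); 13 moves as required.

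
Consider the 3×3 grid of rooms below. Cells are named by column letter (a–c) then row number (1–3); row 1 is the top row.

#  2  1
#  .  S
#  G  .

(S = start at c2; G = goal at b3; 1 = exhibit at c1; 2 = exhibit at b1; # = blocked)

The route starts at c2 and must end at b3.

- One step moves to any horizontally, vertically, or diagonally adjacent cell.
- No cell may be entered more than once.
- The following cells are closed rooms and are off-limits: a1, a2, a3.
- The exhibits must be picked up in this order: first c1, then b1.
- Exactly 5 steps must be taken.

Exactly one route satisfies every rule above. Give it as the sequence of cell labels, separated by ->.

c2 -> c1 -> b1 -> b2 -> c3 -> b3

The waypoints must appear in the order c1, b1, with no cell reused.
Route from c2: up 1 to c1, left 1 to b1, down 1 to b2, down-right 1 to c3, left 1 to b3 — 5 moves in all.
Check: order respected (1 at step 1, 2 at step 2); 5 moves as required.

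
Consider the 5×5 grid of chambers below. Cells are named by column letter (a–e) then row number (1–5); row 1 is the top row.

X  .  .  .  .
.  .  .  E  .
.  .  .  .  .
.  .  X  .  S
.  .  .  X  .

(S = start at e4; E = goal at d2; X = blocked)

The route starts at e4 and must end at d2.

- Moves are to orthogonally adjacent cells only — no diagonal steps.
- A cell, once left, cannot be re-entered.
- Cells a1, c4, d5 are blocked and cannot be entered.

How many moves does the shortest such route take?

3

The Manhattan distance from e4 to d2 is |4−2| + |5−4| = 3, so at least 3 moves are needed.
A route of 3 moves achieves this: e4 → e3 → e2 → d2.
Since 3 matches the lower bound, it is optimal.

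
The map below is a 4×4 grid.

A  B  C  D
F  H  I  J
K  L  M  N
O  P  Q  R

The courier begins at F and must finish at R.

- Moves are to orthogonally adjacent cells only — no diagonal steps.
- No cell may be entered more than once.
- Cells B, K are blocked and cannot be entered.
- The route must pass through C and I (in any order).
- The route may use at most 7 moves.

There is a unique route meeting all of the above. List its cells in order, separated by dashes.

Any route must reach C and I and still end at R within 7 moves, so the order of the required stops is forced.
Route from F: 2× right (reaching I), up to C, right to D, 3× down (reaching R) — 7 moves in all.
Check: all required cells visited; 7 ≤ 7 moves.

F - H - I - C - D - J - N - R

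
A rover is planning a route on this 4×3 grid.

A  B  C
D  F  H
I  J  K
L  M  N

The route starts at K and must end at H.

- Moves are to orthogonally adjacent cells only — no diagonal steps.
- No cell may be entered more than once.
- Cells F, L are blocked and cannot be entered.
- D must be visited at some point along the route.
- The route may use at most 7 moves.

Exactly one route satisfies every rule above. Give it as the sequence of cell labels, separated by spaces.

Any route must reach D and still end at H within 7 moves, so the order of the required stops is forced.
Route from K: 2× left (reaching I), 2× up (reaching A), 2× right (reaching C), down to H — 7 moves in all.
Check: all required cells visited; 7 ≤ 7 moves.

K J I D A B C H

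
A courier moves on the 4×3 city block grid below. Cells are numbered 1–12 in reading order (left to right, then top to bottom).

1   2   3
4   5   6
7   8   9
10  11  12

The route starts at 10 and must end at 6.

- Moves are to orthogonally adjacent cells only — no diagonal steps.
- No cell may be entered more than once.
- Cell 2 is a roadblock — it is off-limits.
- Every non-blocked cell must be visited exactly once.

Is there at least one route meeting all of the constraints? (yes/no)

Cell 1 has only one open neighbour but is neither the start nor the goal, so a Hamiltonian route would have to both enter and leave it through the same neighbour — impossible without revisiting.

no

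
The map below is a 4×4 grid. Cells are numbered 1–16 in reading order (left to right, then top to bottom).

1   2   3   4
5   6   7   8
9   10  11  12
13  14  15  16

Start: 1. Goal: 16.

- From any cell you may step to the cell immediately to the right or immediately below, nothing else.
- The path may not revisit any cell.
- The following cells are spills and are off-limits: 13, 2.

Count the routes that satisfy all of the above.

A right/down-only route from 1 to 16 makes exactly 3 down-moves and 3 right-moves in some order.
With no other constraints that would be C(6,3) = 20 routes.
Subtract routes through each blocked cell (inclusion–exclusion for overlaps): − through 2: 10 − through 13: 1 → 9.
That gives 9 routes.

9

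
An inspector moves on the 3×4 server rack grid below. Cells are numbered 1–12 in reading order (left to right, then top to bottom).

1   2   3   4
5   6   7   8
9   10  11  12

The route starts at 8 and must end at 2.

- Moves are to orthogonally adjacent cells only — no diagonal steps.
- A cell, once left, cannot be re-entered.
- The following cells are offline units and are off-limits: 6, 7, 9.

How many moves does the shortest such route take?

The Manhattan distance from 8 to 2 is |2−1| + |4−2| = 3, so at least 3 moves are needed.
A route of 3 moves achieves this: 8 → 4 → 3 → 2.
Since 3 matches the lower bound, it is optimal.

3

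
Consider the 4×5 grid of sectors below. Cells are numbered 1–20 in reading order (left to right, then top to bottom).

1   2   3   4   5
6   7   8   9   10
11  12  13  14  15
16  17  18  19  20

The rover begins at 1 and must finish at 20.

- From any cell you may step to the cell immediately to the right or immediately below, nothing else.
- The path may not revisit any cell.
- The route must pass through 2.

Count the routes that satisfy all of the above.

20

A right/down-only route from 1 to 20 makes exactly 3 down-moves and 4 right-moves in some order.
With no other constraints that would be C(7,3) = 35 routes.
Split at 2 and multiply the segment counts: 1→2: 1; 2→20: 20; product = 20.
That gives 20 routes.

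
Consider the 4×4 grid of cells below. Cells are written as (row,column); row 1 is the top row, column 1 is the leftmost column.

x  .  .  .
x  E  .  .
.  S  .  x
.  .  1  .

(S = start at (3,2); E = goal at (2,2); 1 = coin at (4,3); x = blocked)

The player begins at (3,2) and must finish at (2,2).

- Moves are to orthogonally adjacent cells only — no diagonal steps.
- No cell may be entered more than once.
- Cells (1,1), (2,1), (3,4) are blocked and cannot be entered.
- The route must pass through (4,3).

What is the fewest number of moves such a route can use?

5

Any route passes through (4,3) somewhere between (3,2) and (2,2). Summing Manhattan distances along the two legs ((3,2) → (4,3) → (2,2)) gives a lower bound of 2 + 3 = 5 moves.
A route of 5 moves achieves this: (3,2) → (4,2) → (4,3) → (3,3) → (2,3) → (2,2).
Since 5 matches the lower bound, it is optimal.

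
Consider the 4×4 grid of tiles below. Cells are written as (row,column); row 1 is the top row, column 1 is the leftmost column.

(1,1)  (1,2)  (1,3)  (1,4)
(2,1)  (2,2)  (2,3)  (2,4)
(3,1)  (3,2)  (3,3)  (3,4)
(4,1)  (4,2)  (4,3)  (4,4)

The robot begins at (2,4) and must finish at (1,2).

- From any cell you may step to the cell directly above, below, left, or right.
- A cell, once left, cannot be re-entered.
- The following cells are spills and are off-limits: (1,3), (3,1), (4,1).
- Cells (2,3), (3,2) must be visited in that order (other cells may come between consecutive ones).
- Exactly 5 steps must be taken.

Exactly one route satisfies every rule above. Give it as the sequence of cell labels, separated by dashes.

(2,4) - (2,3) - (3,3) - (3,2) - (2,2) - (1,2)

The waypoints must appear in the order (2,3), (3,2), with no cell reused.
Route from (2,4): left to (2,3), down to (3,3), left to (3,2), 2× up (reaching (1,2)) — 5 moves in all.
Check: order respected ((2,3) at step 1, (3,2) at step 3); 5 moves as required.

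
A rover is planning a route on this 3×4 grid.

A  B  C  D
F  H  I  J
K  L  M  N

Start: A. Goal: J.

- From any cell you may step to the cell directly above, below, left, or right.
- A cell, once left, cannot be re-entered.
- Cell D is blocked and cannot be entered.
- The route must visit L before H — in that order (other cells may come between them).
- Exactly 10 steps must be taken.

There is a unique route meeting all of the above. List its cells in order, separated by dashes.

The waypoints must appear in the order L, H, with no cell reused.
Route from A: 2× down (reaching K), right to L, 2× up (reaching B), right to C, 2× down (reaching M), right to N, up to J — 10 moves in all.
Check: order respected (L at step 3, H at step 4); 10 moves as required.

A - F - K - L - H - B - C - I - M - N - J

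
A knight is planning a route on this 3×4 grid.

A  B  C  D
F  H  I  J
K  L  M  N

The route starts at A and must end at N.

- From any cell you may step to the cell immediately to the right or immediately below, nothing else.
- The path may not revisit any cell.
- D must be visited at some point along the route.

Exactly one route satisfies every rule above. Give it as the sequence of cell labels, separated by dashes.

Moves only go right or down, so the column and row indices never decrease.
Route from A: right 3 to D, down 2 to N — 5 moves in all.
Check: all required cells visited.

A - B - C - D - J - N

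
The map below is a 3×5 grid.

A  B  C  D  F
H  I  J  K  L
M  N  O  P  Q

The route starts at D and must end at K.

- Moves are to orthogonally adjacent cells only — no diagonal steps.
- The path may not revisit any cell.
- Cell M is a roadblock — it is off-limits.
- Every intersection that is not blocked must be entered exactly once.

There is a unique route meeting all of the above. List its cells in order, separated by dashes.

D - F - L - Q - P - O - N - I - H - A - B - C - J - K

Need to visit all 14 open cells exactly once, starting at D and ending at K.
Cell N has only two open neighbours (I and O), so the path must pass straight through it: one of those is the cell it's entered from and the other is where it exits.
Route from D: right 1 to F, down 2 to Q, left 3 to N, up 1 to I, left 1 to H, up 1 to A, right 2 to C, down 1 to J, right 1 to K — 13 moves in all.
Check: all 14 open cells covered.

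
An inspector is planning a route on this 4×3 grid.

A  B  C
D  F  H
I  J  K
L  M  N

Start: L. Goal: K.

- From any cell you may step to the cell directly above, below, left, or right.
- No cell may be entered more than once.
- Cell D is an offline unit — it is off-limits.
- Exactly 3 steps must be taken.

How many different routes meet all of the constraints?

3

Need simple routes of exactly 3 moves from L to K (Manhattan distance 3, so 0 moves are spent on a detour and 0 undoing it).
Enumerating: L I J K | L M J K | L M N K.
That gives 3 routes.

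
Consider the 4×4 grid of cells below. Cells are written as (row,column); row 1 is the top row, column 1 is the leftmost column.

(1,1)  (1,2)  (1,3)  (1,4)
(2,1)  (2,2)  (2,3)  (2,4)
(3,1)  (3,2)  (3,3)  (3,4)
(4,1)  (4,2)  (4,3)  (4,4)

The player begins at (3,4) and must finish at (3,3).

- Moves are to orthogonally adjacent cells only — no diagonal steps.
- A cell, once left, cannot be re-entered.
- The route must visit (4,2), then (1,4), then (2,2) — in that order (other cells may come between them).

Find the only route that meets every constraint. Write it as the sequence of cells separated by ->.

(3,4) -> (4,4) -> (4,3) -> (4,2) -> (4,1) -> (3,1) -> (2,1) -> (1,1) -> (1,2) -> (1,3) -> (1,4) -> (2,4) -> (2,3) -> (2,2) -> (3,2) -> (3,3)

The waypoints must appear in the order (4,2), (1,4), (2,2), with no cell reused.
Route from (3,4): down to (4,4), 3× left (reaching (4,1)), 3× up (reaching (1,1)), 3× right (reaching (1,4)), down to (2,4), 2× left (reaching (2,2)), down to (3,2), right to (3,3) — 15 moves in all.
Check: order respected ((4,2) at step 3, (1,4) at step 10, (2,2) at step 13).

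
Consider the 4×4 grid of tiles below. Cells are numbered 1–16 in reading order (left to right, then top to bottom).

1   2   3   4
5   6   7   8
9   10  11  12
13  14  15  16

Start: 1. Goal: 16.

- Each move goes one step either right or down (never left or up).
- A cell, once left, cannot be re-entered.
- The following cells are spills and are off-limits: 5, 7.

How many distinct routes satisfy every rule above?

A right/down-only route from 1 to 16 makes exactly 3 down-moves and 3 right-moves in some order.
With no other constraints that would be C(6,3) = 20 routes.
Subtract routes through each blocked cell (inclusion–exclusion for overlaps): − through 5: 10 − through 7: 9 + through 5&7: 3 → 4.
That gives 4 routes.

4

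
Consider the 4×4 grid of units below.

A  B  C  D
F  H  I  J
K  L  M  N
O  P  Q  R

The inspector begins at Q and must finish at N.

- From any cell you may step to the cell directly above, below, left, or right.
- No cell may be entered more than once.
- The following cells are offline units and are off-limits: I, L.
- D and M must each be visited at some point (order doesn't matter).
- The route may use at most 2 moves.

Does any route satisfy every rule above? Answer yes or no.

Even ignoring the no-revisit rule, getting from Q to N, taking the cheapest ordering Q → M → D → N needs at least 1 + 3 + 2 = 6 moves (Manhattan distance per leg), which exceeds the 2-move limit.

no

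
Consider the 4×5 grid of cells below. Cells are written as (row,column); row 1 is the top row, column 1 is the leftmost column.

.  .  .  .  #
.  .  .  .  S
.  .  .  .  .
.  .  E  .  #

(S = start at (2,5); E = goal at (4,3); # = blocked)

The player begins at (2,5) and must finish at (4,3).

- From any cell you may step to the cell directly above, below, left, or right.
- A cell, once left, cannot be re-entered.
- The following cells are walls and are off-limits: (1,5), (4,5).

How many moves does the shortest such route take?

4

The Manhattan distance from (2,5) to (4,3) is |2−4| + |5−3| = 4, so at least 4 moves are needed.
A route of 4 moves achieves this: (2,5) → (3,5) → (3,4) → (4,4) → (4,3).
Since 4 matches the lower bound, it is optimal.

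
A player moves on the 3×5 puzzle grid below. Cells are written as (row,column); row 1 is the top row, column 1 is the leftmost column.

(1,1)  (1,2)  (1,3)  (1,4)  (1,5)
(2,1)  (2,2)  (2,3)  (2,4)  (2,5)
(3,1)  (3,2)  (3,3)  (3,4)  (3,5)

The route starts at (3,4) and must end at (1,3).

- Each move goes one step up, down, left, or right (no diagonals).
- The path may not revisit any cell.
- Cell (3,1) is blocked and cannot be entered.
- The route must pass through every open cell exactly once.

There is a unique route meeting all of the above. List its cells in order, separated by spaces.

Need to visit all 14 open cells exactly once, starting at (3,4) and ending at (1,3).
Cell (2,1) has only two open neighbours ((1,1) and (2,2)), so the path must pass straight through it: one of those is the cell it's entered from and the other is where it exits.
Route from (3,4): right to (3,5), 2× up (reaching (1,5)), left to (1,4), down to (2,4), left to (2,3), down to (3,3), left to (3,2), up to (2,2), left to (2,1), up to (1,1), 2× right (reaching (1,3)) — 13 moves in all.
Check: all 14 open cells covered.

(3,4) (3,5) (2,5) (1,5) (1,4) (2,4) (2,3) (3,3) (3,2) (2,2) (2,1) (1,1) (1,2) (1,3)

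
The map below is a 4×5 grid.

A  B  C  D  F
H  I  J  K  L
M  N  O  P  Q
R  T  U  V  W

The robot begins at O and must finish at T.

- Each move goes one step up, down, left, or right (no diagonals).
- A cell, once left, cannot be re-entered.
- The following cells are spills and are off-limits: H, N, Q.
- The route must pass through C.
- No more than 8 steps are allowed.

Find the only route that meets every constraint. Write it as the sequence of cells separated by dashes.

The budget equals the shortest possible length, so every move has to be on a shortest route through the required cells.
Route from O: 2× up (reaching C), right to D, 3× down (reaching V), 2× left (reaching T) — 8 moves in all.
Check: all required cells visited; 8 ≤ 8 moves.

O - J - C - D - K - P - V - U - T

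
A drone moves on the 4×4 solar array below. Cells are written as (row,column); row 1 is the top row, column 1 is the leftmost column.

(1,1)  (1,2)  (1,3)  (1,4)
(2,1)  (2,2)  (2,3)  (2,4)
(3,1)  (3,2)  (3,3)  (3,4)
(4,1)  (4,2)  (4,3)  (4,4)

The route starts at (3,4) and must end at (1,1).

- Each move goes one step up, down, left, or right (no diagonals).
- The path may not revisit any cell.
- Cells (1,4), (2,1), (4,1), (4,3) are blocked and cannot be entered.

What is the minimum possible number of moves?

5

The Manhattan distance from (3,4) to (1,1) is |3−1| + |4−1| = 5, so at least 5 moves are needed.
A route of 5 moves achieves this: (3,4) → (2,4) → (2,3) → (1,3) → (1,2) → (1,1).
Since 5 matches the lower bound, it is optimal.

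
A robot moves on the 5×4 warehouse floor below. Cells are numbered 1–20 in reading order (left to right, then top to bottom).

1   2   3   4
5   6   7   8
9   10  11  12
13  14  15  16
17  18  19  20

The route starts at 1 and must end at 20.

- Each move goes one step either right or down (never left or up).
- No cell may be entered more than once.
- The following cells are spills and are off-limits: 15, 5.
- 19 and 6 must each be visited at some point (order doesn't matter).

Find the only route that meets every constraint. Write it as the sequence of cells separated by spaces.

Moves only go right or down, so the column and row indices never decrease.
Route from 1: right 1 to 2, down 4 to 18, right 2 to 20 — 7 moves in all.
Check: all required cells visited.

1 2 6 10 14 18 19 20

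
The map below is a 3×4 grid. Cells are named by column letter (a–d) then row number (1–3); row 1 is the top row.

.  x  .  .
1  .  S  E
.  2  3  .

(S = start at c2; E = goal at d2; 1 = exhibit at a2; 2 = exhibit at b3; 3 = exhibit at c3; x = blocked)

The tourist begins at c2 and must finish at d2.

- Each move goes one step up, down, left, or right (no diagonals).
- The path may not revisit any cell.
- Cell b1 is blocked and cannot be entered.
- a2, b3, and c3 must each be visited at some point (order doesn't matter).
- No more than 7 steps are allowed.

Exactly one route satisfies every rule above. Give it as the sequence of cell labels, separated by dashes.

c2 - b2 - a2 - a3 - b3 - c3 - d3 - d2

Any route must reach a2, b3, and c3 and still end at d2 within 7 moves, so the order of the required stops is forced.
Route from c2: left 2 to a2, down 1 to a3, right 3 to d3, up 1 to d2 — 7 moves in all.
Check: all required cells visited; 7 ≤ 7 moves.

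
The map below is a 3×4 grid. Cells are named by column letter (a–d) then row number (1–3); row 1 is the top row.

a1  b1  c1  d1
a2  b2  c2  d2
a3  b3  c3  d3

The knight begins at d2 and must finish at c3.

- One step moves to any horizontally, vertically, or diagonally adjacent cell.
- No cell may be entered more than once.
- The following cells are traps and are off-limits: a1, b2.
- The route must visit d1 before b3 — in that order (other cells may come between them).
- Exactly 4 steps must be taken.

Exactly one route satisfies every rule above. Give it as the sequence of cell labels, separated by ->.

d2 -> d1 -> c2 -> b3 -> c3

The waypoints must appear in the order d1, b3, with no cell reused.
Route from d2: up to d1, 2× down-left (reaching b3), right to c3 — 4 moves in all.
Check: order respected (d1 at step 1, b3 at step 3); 4 moves as required.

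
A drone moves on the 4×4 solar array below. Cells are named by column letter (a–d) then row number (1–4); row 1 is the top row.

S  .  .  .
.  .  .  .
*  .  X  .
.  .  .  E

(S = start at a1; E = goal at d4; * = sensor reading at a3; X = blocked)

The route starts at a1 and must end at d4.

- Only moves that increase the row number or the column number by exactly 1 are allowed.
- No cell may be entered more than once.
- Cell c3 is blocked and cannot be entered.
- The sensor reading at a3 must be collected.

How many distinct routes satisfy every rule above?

2

A right/down-only route from a1 to d4 makes exactly 3 down-moves and 3 right-moves in some order.
With no other constraints that would be C(6,3) = 20 routes.
Split at a3 and multiply the segment counts (each segment already excludes blocked cells): a1→a3: 1; a3→d4: 2; product = 2.
That gives 2 routes.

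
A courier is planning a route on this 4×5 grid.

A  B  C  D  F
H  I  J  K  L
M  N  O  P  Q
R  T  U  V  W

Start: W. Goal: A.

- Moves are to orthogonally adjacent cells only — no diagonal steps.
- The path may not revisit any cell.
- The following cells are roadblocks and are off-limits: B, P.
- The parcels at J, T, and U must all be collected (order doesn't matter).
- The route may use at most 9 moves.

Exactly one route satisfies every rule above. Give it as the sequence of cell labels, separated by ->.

The 9-move cap with required stops at J, T, U leaves no slack for detours.
Route from W: 3× left (reaching T), up to N, right to O, up to J, 2× left (reaching H), up to A — 9 moves in all.
Check: all required cells visited; 9 ≤ 9 moves.

W -> V -> U -> T -> N -> O -> J -> I -> H -> A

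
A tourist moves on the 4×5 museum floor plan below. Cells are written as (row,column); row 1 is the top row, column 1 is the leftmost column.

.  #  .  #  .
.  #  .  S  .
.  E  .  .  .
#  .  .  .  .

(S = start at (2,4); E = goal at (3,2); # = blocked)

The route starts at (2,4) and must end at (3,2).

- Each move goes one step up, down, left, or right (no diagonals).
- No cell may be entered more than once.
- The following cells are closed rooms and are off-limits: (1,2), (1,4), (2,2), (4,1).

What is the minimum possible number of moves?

The Manhattan distance from (2,4) to (3,2) is |2−3| + |4−2| = 3, so at least 3 moves are needed.
A route of 3 moves achieves this: (2,4) → (3,4) → (3,3) → (3,2).
Since 3 matches the lower bound, it is optimal.

3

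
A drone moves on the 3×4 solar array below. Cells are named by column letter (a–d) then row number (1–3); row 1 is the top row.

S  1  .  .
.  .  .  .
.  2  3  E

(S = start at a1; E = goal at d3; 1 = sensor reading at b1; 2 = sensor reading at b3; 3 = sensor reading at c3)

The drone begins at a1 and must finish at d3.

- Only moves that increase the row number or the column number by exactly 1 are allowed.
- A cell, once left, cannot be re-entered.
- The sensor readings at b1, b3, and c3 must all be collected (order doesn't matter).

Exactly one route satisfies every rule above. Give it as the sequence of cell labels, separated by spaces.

a1 b1 b2 b3 c3 d3

Moves only go right or down, so the column and row indices never decrease.
Route from a1: right 1 to b1, down 2 to b3, right 2 to d3 — 5 moves in all.
Check: all required cells visited.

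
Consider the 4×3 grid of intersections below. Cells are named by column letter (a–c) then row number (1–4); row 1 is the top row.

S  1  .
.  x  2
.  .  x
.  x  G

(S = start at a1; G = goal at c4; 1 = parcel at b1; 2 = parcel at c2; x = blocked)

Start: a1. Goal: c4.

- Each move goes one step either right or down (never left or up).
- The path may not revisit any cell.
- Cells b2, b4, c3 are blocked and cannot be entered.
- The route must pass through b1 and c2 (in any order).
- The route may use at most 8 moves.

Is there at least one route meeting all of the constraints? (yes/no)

Right/down moves force the required cells to be taken in the order b1, c2. Every right/down route from c2 to c4 runs into a blocked cell, so that leg cannot be completed.

no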